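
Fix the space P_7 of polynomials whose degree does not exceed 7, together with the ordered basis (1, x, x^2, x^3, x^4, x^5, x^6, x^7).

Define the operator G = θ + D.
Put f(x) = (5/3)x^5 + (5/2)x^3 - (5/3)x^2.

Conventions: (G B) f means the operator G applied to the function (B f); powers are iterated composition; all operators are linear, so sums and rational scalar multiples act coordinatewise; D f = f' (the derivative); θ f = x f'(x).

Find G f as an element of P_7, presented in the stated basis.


the image equals g(x) = (25/3)x^5 + (25/3)x^4 + (15/2)x^3 + (25/6)x^2 - (10/3)x

θ f = (25/3)x^5 + (15/2)x^3 - (10/3)x^2
D f = (25/3)x^4 + (15/2)x^2 - (10/3)x
(θ + D) f = (25/3)x^5 + (25/3)x^4 + (15/2)x^3 + (25/6)x^2 - (10/3)x


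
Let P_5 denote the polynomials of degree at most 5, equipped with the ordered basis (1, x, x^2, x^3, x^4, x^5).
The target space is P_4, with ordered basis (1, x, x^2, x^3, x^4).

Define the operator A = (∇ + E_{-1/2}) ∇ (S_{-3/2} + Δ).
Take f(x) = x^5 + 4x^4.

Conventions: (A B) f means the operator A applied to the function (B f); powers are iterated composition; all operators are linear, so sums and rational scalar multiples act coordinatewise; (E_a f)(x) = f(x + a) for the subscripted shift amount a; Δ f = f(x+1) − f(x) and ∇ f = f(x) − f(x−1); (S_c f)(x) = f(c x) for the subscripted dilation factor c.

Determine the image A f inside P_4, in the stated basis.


S_{-3/2} f = -(243/32)x^5 + (81/4)x^4
Δ f = 5x^4 + 26x^3 + 34x^2 + 21x + 5
(S_{-3/2} + Δ) f = -(243/32)x^5 + (101/4)x^4 + 26x^3 + 34x^2 + 21x + 5
∇ (S_{-3/2} + Δ) f = -(1215/32)x^4 + (2831/16)x^3 - (2391/16)x^2 + (4127/32)x - 635/32
∇ ∇ (S_{-3/2} + Δ) f = -(1215/8)x^3 + (6069/8)x^2 - (15705/16)x + 7893/16
E_{-1/2} ∇ (S_{-3/2} + Δ) f = -(1215/32)x^4 + (2023/8)x^3 - (30195/64)x^2 + (13763/32)x - 74843/512
(∇ + E_{-1/2}) ∇ (S_{-3/2} + Δ) f = -(1215/32)x^4 + 101x^3 + (18357/64)x^2 - (17647/32)x + 177733/512

g(x) = -(1215/32)x^4 + 101x^3 + (18357/64)x^2 - (17647/32)x + 177733/512


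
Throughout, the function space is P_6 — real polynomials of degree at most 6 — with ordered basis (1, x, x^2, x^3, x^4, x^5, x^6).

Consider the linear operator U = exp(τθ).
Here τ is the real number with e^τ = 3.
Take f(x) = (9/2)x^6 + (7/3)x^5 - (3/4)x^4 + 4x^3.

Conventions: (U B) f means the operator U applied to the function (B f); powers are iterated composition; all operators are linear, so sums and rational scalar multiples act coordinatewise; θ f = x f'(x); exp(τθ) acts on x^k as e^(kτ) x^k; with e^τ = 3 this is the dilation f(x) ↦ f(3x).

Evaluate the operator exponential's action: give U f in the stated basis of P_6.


exp(τθ) x^k = e^(kτ) x^k; with e^τ = 3 this sends x^k to 3^k x^k
x^3 ↦ 27 x^3
x^4 ↦ 81 x^4
x^5 ↦ 243 x^5
x^6 ↦ 729 x^6
applying this coordinatewise to f: exp(τθ) f = (6561/2)x^6 + 567x^5 - (243/4)x^4 + 108x^3

the image equals g(x) = (6561/2)x^6 + 567x^5 - (243/4)x^4 + 108x^3


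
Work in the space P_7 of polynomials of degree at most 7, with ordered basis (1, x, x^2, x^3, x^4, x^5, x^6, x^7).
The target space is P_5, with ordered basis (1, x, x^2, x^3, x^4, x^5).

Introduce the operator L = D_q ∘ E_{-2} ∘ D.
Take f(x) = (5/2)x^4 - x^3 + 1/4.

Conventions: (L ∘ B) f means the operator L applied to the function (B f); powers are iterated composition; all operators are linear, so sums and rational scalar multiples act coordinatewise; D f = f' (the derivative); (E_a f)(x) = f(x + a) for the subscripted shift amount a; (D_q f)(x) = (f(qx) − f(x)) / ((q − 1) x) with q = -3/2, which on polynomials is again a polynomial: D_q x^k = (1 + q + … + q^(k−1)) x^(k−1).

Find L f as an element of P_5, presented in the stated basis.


D f = 10x^3 - 3x^2
E_{-2} D f = 10x^3 - 63x^2 + 132x - 92
D_q E_{-2} D f = (35/2)x^2 + (63/2)x + 132

g(x) = (35/2)x^2 + (63/2)x + 132


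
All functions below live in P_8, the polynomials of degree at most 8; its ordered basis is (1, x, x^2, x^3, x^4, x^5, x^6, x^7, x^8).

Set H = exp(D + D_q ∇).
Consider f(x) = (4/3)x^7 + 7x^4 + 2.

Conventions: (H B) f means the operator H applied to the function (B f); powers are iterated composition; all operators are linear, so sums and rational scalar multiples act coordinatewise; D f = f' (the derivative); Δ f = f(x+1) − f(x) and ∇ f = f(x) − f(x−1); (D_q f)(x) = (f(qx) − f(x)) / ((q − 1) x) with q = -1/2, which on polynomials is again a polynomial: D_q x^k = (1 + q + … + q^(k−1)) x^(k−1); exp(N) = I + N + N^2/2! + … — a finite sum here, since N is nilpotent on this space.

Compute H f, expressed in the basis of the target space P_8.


order-1 term: (28/3)x^6 + (49/8)x^5 - (77/4)x^4 + (343/6)x^3 - 14x^2 - 7x + 56/3
order-2 term: 28x^5 + (553/16)x^4 - (9303/128)x^3 + (3325/32)x^2 + (609/16)x - 2065/16
order-3 term: (140/3)x^4 + (301/4)x^3 - (13839/128)x^2 + (11529/256)x + 19719/128
order-4 term: (140/3)x^3 + (1463/16)x^2 - (15575/256)x - 161497/3072
order-5 term: 28x^2 + (2023/40)x - 4599/1280
order-6 term: (28/3)x + 1421/80
order-7 term: 4/3
the series for exp(D + D_q ∇) f terminates at order 7
exp(D + D_q ∇) f = (4/3)x^7 + (28/3)x^6 + (273/8)x^5 + (3311/48)x^4 + (40859/384)x^3 + (12957/128)x^2 + (144319/1920)x + 131959/15360

the result is g(x) = (4/3)x^7 + (28/3)x^6 + (273/8)x^5 + (3311/48)x^4 + (40859/384)x^3 + (12957/128)x^2 + (144319/1920)x + 131959/15360


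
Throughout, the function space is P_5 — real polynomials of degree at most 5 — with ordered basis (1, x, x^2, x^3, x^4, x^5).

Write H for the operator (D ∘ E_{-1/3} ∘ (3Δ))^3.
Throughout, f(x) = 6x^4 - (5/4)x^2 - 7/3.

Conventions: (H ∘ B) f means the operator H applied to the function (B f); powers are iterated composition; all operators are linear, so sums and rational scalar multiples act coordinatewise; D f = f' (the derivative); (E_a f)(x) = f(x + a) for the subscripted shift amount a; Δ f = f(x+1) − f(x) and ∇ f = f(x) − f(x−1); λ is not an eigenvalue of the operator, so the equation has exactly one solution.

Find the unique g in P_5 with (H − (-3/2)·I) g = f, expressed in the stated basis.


write g with unknown coordinates in the stated basis and equate coefficients in (H − (-3/2)·I) g = f
solving from the highest basis element down gives g = 4x^4 - (5/6)x^2 - 14/9
check: H g = 0
so H g − (-3/2)·g = 6x^4 - (5/4)x^2 - 7/3 = f ✓

the image equals g(x) = 4x^4 - (5/6)x^2 - 14/9


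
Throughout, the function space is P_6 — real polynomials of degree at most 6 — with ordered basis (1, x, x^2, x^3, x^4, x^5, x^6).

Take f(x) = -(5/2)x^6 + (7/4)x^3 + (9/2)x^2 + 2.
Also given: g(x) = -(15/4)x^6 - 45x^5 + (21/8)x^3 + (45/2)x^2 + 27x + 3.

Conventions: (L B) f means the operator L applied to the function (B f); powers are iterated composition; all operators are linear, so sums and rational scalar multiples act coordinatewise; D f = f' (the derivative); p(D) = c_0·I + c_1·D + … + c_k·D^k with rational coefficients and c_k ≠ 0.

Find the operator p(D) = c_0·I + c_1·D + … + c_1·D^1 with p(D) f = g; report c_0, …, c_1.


D^0 f = -(5/2)x^6 + (7/4)x^3 + (9/2)x^2 + 2
D^1 f = -15x^5 + (21/4)x^2 + 9x
matching coefficients of g against c_0 f + c_1 Df + … from the top degree down determines the c_i
solution: c_0 = 3/2, c_1 = 3

c_0 = 3/2, c_1 = 3


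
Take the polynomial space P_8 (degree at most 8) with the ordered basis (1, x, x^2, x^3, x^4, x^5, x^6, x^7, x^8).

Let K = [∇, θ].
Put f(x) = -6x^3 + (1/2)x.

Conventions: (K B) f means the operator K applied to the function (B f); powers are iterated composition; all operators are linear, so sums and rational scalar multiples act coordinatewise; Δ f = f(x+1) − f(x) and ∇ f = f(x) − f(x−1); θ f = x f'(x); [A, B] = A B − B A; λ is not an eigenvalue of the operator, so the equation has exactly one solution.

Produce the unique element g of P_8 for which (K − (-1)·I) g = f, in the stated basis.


g(x) = -6x^3 + 18x^2 - (143/2)x + 251/2

write g with unknown coordinates in the stated basis and equate coefficients in (K − (-1)·I) g = f
solving from the highest basis element down gives g = -6x^3 + 18x^2 - (143/2)x + 251/2
check: K g = -18x^2 + 72x - 251/2
so K g − (-1)·g = -6x^3 + (1/2)x = f ✓


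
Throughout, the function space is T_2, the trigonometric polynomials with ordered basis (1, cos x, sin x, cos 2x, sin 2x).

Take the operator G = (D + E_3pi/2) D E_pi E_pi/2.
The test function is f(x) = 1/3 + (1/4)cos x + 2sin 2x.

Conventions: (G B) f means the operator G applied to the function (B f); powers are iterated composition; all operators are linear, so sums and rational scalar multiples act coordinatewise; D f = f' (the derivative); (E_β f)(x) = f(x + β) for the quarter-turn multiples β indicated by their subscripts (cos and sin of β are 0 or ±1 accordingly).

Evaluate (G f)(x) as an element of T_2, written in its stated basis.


E_pi/2 f = 1/3 - (1/4)sin x - 2sin 2x
E_pi E_pi/2 f = 1/3 + (1/4)sin x - 2sin 2x
D (E_pi E_pi/2) f = (1/4)cos x - 4cos 2x
D D (E_pi E_pi/2) f = -(1/4)sin x + 8sin 2x
E_3pi/2 D (E_pi E_pi/2) f = (1/4)sin x + 4cos 2x
(D + E_3pi/2) D (E_pi E_pi/2) f = 4cos 2x + 8sin 2x

the image equals g(x) = 4cos 2x + 8sin 2x


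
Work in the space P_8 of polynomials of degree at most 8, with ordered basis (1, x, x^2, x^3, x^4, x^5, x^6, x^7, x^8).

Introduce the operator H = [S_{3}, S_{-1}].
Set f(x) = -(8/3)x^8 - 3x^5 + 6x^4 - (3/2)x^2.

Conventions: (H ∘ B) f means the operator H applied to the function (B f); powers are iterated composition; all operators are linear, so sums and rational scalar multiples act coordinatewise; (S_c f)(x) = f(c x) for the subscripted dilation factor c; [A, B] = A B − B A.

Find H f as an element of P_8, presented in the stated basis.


g(x) = 0

S_{-1} f = -(8/3)x^8 + 3x^5 + 6x^4 - (3/2)x^2
S_{3} S_{-1} f = -17496x^8 + 729x^5 + 486x^4 - (27/2)x^2
S_{3} f = -17496x^8 - 729x^5 + 486x^4 - (27/2)x^2
S_{-1} S_{3} f = -17496x^8 + 729x^5 + 486x^4 - (27/2)x^2
[S_{3}, S_{-1}] f = 0


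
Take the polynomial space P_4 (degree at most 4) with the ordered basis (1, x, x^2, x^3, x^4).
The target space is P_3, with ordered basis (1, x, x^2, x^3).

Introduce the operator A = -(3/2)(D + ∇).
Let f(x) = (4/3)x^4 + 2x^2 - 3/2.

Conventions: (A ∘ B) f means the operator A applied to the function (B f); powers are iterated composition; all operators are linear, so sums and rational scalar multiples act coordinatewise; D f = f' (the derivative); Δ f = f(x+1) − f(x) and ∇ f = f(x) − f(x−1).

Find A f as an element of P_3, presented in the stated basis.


D f = (16/3)x^3 + 4x
∇ f = (16/3)x^3 - 8x^2 + (28/3)x - 10/3
(D + ∇) f = (32/3)x^3 - 8x^2 + (40/3)x - 10/3
(-(3/2)(D + ∇)) f = -16x^3 + 12x^2 - 20x + 5

the image equals g(x) = -16x^3 + 12x^2 - 20x + 5


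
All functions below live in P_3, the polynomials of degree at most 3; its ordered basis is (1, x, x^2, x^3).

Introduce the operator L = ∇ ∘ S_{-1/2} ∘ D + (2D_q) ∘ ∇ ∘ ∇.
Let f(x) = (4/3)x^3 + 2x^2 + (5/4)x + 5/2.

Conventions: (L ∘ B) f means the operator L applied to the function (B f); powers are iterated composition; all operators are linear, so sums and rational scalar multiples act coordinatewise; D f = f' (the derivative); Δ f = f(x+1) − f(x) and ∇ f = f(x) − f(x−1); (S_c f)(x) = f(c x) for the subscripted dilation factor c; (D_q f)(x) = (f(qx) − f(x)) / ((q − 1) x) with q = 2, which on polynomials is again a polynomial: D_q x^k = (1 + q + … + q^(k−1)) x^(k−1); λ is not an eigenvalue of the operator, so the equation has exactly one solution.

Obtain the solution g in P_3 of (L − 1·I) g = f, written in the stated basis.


g(x) = -(4/3)x^3 - 2x^2 - (13/4)x - 31/2

write g with unknown coordinates in the stated basis and equate coefficients in (L − 1·I) g = f
solving from the highest basis element down gives g = -(4/3)x^3 - 2x^2 - (13/4)x - 31/2
check: L g = -2x - 13
so L g − 1·g = (4/3)x^3 + 2x^2 + (5/4)x + 5/2 = f ✓


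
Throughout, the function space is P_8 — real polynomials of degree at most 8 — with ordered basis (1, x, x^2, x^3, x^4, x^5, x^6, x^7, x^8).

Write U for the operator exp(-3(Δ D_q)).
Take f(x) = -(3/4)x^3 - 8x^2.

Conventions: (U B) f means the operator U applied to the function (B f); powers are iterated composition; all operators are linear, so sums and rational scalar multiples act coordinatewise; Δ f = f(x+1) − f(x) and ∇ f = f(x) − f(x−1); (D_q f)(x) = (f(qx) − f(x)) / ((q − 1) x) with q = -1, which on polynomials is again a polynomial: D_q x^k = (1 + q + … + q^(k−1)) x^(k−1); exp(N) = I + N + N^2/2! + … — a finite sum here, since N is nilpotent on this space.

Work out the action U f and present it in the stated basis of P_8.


order-1 term: (9/2)x + 9/4
the series for exp(-3(Δ D_q)) f terminates at order 1
exp(-3(Δ D_q)) f = -(3/4)x^3 - 8x^2 + (9/2)x + 9/4

the image equals g(x) = -(3/4)x^3 - 8x^2 + (9/2)x + 9/4


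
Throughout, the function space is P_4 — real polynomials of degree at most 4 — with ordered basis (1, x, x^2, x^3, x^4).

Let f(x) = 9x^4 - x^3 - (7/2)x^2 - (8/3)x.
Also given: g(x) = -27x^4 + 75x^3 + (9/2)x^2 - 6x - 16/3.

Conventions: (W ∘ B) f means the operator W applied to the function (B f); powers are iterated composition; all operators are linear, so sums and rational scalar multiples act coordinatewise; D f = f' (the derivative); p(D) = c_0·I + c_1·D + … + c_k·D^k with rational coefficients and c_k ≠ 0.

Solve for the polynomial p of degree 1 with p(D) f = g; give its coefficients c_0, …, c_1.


p(D) = -3·I + 2·D, i.e. c_0 = -3, c_1 = 2

D^0 f = 9x^4 - x^3 - (7/2)x^2 - (8/3)x
D^1 f = 36x^3 - 3x^2 - 7x - 8/3
matching coefficients of g against c_0 f + c_1 Df + … from the top degree down determines the c_i
solution: c_0 = -3, c_1 = 2


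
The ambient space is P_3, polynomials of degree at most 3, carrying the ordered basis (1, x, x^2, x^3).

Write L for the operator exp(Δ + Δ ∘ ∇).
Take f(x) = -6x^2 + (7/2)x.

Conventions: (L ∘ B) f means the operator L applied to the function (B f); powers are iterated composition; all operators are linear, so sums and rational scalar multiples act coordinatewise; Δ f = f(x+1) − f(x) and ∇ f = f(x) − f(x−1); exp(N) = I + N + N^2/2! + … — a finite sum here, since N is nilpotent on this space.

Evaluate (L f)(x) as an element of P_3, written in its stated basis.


g(x) = -6x^2 - (17/2)x - 41/2

order-1 term: -12x - 29/2
order-2 term: -6
the series for exp(Δ + Δ ∘ ∇) f terminates at order 2
exp(Δ + Δ ∘ ∇) f = -6x^2 - (17/2)x - 41/2


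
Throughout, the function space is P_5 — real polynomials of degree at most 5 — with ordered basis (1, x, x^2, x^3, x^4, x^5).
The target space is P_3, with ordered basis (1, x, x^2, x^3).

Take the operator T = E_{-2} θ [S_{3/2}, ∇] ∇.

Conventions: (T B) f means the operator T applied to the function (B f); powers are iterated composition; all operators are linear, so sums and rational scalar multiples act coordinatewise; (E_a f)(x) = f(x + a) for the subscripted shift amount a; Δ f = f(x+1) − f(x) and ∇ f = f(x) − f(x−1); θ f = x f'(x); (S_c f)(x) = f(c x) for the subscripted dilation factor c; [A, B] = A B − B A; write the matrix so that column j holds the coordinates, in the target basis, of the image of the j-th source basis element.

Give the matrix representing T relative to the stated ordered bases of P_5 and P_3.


the matrix is [[0, 0, 0, 9, -171, 2040]; [0, 0, 0, -9/2, 279/2, -4605/2]; [0, 0, 0, 0, -27, 3375/4]; [0, 0, 0, 0, 0, -405/4]] (rows listed top to bottom)

image of 1: 0
image of x: 0
image of x^2: 0
image of x^3: -(9/2)x + 9
image of x^4: -27x^2 + (279/2)x - 171
image of x^5: -(405/4)x^3 + (3375/4)x^2 - (4605/2)x + 2040
each image's coordinates form column j of the matrix


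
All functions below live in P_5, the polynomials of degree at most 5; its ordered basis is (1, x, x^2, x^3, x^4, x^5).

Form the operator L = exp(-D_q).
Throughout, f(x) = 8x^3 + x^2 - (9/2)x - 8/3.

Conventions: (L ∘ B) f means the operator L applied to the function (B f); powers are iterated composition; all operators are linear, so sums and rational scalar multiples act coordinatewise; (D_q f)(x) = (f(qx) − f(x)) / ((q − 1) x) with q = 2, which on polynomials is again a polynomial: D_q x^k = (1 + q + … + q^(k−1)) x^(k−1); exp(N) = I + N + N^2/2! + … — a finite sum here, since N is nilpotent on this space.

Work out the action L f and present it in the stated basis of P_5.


the result is g(x) = 8x^3 - 55x^2 + (153/2)x - 74/3

order-1 term: -56x^2 - 3x + 9/2
order-2 term: 84x + 3/2
order-3 term: -28
the series for exp(-D_q) f terminates at order 3
exp(-D_q) f = 8x^3 - 55x^2 + (153/2)x - 74/3


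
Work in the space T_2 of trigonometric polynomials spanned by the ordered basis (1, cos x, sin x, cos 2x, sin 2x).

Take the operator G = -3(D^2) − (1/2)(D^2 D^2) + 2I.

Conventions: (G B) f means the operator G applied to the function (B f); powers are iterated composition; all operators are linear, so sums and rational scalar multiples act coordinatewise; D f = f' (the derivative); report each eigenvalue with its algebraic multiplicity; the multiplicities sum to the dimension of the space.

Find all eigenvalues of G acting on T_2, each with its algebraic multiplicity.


λ = 2 (multiplicity 1), λ = 9/2 (multiplicity 2), λ = 6 (multiplicity 2)

image of 1: 2
image of cos x: (9/2)cos x
image of sin x: (9/2)sin x
image of cos 2x: 6cos 2x
image of sin 2x: 6sin 2x
the matrix is diagonal; its diagonal is (2, 9/2, 9/2, 6, 6)
for a triangular matrix the eigenvalues are the diagonal entries, with algebraic multiplicity their repetition count


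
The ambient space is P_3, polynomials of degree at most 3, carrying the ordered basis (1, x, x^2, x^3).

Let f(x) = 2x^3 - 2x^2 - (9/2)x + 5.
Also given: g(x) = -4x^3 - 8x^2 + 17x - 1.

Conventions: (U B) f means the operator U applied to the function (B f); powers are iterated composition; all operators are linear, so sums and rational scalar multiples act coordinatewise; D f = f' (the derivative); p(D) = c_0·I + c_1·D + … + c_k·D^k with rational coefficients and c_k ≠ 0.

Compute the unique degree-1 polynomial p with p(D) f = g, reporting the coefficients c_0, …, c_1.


p(D) = -2·I − 2·D, i.e. c_0 = -2, c_1 = -2

D^0 f = 2x^3 - 2x^2 - (9/2)x + 5
D^1 f = 6x^2 - 4x - 9/2
matching coefficients of g against c_0 f + c_1 Df + … from the top degree down determines the c_i
solution: c_0 = -2, c_1 = -2


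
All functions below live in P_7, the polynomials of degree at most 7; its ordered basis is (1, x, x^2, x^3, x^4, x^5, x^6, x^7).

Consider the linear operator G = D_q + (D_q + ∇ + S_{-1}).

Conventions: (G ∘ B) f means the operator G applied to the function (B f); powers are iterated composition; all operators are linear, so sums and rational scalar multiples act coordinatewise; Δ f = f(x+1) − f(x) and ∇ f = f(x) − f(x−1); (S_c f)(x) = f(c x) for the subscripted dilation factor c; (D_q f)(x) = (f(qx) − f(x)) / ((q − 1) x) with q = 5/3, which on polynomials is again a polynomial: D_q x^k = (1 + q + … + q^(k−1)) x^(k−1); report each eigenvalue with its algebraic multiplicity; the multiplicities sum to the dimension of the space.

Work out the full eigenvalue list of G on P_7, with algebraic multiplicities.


λ = -1 (multiplicity 4), λ = 1 (multiplicity 4)

image of 1: 1
image of x: -x + 3
image of x^2: x^2 + (22/3)x - 1
image of x^3: -x^3 + (125/9)x^2 - 3x + 1
image of x^4: x^4 + (652/27)x^3 - 6x^2 + 4x - 1
image of x^5: -x^5 + (3287/81)x^4 - 10x^3 + 10x^2 - 5x + 1
image of x^6: x^6 + (16354/243)x^5 - 15x^4 + 20x^3 - 15x^2 + 6x - 1
image of x^7: -x^7 + (81041/729)x^6 - 21x^5 + 35x^4 - 35x^3 + 21x^2 - 7x + 1
the matrix is upper triangular; its diagonal is (1, -1, 1, -1, 1, -1, 1, -1)
for a triangular matrix the eigenvalues are the diagonal entries, with algebraic multiplicity their repetition count


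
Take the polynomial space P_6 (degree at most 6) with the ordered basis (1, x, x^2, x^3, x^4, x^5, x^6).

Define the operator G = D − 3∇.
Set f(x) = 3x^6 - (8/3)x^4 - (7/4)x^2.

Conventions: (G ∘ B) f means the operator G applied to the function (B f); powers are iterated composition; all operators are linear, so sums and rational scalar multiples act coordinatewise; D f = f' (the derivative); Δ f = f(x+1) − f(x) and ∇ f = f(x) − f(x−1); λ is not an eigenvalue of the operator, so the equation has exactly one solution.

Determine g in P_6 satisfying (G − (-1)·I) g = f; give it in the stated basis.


write g with unknown coordinates in the stated basis and equate coefficients in (G − (-1)·I) g = f
solving from the highest basis element down gives g = 3x^6 + 36x^5 + (667/3)x^4 + (2636/3)x^3 + (8853/4)x^2 + 3127x + 6729/4
check: G g = -36x^5 - 225x^4 - (2636/3)x^3 - 2215x^2 - 3127x - 6729/4
so G g − (-1)·g = 3x^6 - (8/3)x^4 - (7/4)x^2 = f ✓

the image equals g(x) = 3x^6 + 36x^5 + (667/3)x^4 + (2636/3)x^3 + (8853/4)x^2 + 3127x + 6729/4


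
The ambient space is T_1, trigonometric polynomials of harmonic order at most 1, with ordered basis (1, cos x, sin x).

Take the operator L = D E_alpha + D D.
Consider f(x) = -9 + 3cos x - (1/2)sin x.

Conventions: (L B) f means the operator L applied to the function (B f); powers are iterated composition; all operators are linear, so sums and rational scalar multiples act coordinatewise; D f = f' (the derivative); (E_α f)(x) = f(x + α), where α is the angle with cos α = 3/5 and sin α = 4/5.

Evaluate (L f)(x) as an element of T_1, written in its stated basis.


the result is g(x) = -(57/10)cos x - (9/10)sin x

E_alpha f = -9 + (7/5)cos x - (27/10)sin x
D E_alpha f = -(27/10)cos x - (7/5)sin x
D f = -(1/2)cos x - 3sin x
D D f = -3cos x + (1/2)sin x
(D E_alpha + D D) f = -(57/10)cos x - (9/10)sin x


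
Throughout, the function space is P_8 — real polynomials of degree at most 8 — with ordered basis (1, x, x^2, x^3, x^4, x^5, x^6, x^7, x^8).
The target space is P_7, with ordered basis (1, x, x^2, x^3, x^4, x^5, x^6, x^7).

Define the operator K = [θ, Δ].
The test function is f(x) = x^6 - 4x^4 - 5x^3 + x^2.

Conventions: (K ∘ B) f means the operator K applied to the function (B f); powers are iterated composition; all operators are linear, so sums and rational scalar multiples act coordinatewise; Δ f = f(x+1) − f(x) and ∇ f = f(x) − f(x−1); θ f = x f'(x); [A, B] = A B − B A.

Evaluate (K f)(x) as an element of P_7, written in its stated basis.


g(x) = -6x^5 - 30x^4 - 44x^3 + 3x^2 + 46x + 23

Δ f = 6x^5 + 15x^4 + 4x^3 - 24x^2 - 23x - 7
θ Δ f = 30x^5 + 60x^4 + 12x^3 - 48x^2 - 23x
θ f = 6x^6 - 16x^4 - 15x^3 + 2x^2
Δ θ f = 36x^5 + 90x^4 + 56x^3 - 51x^2 - 69x - 23
[θ, Δ] f = -6x^5 - 30x^4 - 44x^3 + 3x^2 + 46x + 23


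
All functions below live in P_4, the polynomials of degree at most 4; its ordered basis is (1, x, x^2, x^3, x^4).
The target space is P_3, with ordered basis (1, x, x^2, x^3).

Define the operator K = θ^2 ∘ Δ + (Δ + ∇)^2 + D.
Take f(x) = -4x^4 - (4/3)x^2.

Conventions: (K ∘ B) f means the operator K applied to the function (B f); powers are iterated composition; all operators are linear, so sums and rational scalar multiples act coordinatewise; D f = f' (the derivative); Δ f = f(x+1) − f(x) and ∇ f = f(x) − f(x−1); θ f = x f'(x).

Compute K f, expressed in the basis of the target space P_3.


Δ f = -16x^3 - 24x^2 - (56/3)x - 16/3
θ Δ f = -48x^3 - 48x^2 - (56/3)x
θ θ Δ f = -144x^3 - 96x^2 - (56/3)x
Δ f = -16x^3 - 24x^2 - (56/3)x - 16/3
∇ f = -16x^3 + 24x^2 - (56/3)x + 16/3
(Δ + ∇) f = -32x^3 - (112/3)x
Δ (Δ + ∇) f = -96x^2 - 96x - 208/3
∇ (Δ + ∇) f = -96x^2 + 96x - 208/3
(Δ + ∇) (Δ + ∇) f = -192x^2 - 416/3
D f = -16x^3 - (8/3)x
(θ^2 ∘ Δ + (Δ + ∇)^2 + D) f = -160x^3 - 288x^2 - (64/3)x - 416/3

g(x) = -160x^3 - 288x^2 - (64/3)x - 416/3


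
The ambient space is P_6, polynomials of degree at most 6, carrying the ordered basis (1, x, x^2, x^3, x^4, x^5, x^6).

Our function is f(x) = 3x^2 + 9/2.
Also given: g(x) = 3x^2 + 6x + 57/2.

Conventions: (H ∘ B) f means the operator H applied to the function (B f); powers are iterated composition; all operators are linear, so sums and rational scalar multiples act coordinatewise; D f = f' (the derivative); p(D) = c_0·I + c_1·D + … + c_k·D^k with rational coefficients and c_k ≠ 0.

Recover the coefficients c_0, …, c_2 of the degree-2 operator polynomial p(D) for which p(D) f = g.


D^0 f = 3x^2 + 9/2
D^1 f = 6x
D^2 f = 6
matching coefficients of g against c_0 f + c_1 Df + … from the top degree down determines the c_i
solution: c_0 = 1, c_1 = 1, c_2 = 4

p(D) = I + D + 4·D^2, i.e. c_0 = 1, c_1 = 1, c_2 = 4


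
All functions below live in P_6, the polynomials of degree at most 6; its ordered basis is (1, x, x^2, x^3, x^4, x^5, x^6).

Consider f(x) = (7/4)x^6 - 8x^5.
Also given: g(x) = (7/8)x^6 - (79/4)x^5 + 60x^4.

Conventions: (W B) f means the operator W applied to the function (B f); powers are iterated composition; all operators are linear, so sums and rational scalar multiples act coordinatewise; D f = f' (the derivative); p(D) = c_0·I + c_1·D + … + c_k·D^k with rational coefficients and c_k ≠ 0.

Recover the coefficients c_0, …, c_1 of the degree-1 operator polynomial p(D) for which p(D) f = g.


D^0 f = (7/4)x^6 - 8x^5
D^1 f = (21/2)x^5 - 40x^4
matching coefficients of g against c_0 f + c_1 Df + … from the top degree down determines the c_i
solution: c_0 = 1/2, c_1 = -3/2

p(D) = (1/2)·I − (3/2)·D, i.e. c_0 = 1/2, c_1 = -3/2


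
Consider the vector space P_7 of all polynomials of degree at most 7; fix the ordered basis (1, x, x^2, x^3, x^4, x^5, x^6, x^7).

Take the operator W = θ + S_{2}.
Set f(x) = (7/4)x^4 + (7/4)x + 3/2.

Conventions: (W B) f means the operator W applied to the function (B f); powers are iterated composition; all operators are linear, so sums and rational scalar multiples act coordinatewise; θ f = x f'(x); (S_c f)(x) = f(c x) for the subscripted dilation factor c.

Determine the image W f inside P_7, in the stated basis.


θ f = 7x^4 + (7/4)x
S_{2} f = 28x^4 + (7/2)x + 3/2
(θ + S_{2}) f = 35x^4 + (21/4)x + 3/2

g(x) = 35x^4 + (21/4)x + 3/2


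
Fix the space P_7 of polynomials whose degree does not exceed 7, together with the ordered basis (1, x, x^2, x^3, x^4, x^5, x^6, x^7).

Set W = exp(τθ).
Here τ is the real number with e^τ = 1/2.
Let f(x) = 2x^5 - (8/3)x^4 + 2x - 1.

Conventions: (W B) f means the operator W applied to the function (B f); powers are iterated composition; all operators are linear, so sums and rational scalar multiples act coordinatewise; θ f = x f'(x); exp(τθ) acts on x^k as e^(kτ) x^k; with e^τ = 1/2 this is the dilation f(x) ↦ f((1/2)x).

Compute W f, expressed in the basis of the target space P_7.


exp(τθ) x^k = e^(kτ) x^k; with e^τ = 1/2 this sends x^k to (1/2)^k x^k
x ↦ 1/2 x
x^4 ↦ 1/16 x^4
x^5 ↦ 1/32 x^5
applying this coordinatewise to f: exp(τθ) f = (1/16)x^5 - (1/6)x^4 + x - 1

the result is g(x) = (1/16)x^5 - (1/6)x^4 + x - 1


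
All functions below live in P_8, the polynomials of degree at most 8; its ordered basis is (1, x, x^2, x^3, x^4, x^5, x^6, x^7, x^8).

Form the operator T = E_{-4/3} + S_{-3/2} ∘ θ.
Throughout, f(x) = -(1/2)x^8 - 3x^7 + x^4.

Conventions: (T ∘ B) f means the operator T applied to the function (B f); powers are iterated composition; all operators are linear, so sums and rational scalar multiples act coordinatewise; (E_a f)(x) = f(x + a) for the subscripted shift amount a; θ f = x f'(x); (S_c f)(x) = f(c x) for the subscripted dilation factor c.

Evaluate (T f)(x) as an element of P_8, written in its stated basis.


E_{-4/3} f = -(1/2)x^8 + (7/3)x^7 + (28/9)x^6 - (1232/27)x^5 + (11281/81)x^4 - (53264/243)x^3 + (143968/729)x^2 - (213248/2187)x + 135424/6561
θ f = -4x^8 - 21x^7 + 4x^4
S_{-3/2} θ f = -(6561/64)x^8 + (45927/128)x^7 + (81/4)x^4
(E_{-4/3} + S_{-3/2} ∘ θ) f = -(6593/64)x^8 + (138677/384)x^7 + (28/9)x^6 - (1232/27)x^5 + (51685/324)x^4 - (53264/243)x^3 + (143968/729)x^2 - (213248/2187)x + 135424/6561

the result is g(x) = -(6593/64)x^8 + (138677/384)x^7 + (28/9)x^6 - (1232/27)x^5 + (51685/324)x^4 - (53264/243)x^3 + (143968/729)x^2 - (213248/2187)x + 135424/6561


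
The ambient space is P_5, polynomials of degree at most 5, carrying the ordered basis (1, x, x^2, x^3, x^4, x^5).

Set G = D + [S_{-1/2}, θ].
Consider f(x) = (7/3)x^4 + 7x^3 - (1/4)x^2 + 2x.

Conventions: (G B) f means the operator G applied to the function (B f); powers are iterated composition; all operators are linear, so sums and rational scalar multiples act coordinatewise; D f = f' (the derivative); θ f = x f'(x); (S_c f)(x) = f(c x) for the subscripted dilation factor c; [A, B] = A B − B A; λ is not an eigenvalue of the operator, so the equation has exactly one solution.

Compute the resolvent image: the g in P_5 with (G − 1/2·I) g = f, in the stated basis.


write g with unknown coordinates in the stated basis and equate coefficients in (G − 1/2·I) g = f
solving from the highest basis element down gives g = -(14/3)x^4 - (154/3)x^3 - (615/2)x^2 - 1234x - 2468
check: G g = -(56/3)x^3 - 154x^2 - 615x - 1234
so G g − 1/2·g = (7/3)x^4 + 7x^3 - (1/4)x^2 + 2x = f ✓

the image equals g(x) = -(14/3)x^4 - (154/3)x^3 - (615/2)x^2 - 1234x - 2468


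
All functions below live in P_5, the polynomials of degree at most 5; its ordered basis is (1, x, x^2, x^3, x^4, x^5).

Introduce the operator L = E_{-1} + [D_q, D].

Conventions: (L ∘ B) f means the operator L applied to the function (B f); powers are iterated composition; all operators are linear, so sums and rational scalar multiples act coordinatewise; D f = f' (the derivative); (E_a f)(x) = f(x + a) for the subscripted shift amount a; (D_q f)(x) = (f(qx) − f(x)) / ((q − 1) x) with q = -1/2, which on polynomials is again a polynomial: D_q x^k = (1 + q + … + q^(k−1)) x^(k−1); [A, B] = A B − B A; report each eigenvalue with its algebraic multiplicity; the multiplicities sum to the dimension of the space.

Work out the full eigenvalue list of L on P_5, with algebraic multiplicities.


λ = 1 (multiplicity 6)

image of 1: 1
image of x: x - 1
image of x^2: x^2 - 2x + 5/2
image of x^3: x^3 - 3x^2 + 3x - 1
image of x^4: x^4 - 4x^3 + (57/8)x^2 - 4x + 1
image of x^5: x^5 - 5x^4 + (83/8)x^3 - 10x^2 + 5x - 1
the matrix is upper triangular; its diagonal is (1, 1, 1, 1, 1, 1)
for a triangular matrix the eigenvalues are the diagonal entries, with algebraic multiplicity their repetition count


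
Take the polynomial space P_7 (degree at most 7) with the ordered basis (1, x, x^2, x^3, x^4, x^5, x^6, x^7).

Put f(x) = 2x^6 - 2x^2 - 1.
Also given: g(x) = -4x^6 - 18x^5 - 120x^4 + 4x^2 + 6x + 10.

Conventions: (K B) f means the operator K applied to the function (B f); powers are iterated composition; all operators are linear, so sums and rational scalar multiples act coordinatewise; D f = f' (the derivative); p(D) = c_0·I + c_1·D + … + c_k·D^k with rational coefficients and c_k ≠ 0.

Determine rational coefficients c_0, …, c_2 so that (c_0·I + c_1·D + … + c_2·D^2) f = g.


c_0 = -2, c_1 = -3/2, c_2 = -2

D^0 f = 2x^6 - 2x^2 - 1
D^1 f = 12x^5 - 4x
D^2 f = 60x^4 - 4
matching coefficients of g against c_0 f + c_1 Df + … from the top degree down determines the c_i
solution: c_0 = -2, c_1 = -3/2, c_2 = -2


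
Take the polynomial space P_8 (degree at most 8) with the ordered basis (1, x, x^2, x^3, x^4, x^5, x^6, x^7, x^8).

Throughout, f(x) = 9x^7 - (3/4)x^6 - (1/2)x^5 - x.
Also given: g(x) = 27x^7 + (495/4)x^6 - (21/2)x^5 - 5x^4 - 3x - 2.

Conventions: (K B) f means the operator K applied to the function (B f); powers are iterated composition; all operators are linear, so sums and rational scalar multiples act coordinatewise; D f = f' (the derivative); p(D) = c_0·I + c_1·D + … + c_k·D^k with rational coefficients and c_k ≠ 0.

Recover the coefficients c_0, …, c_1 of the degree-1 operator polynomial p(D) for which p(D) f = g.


c_0 = 3, c_1 = 2

D^0 f = 9x^7 - (3/4)x^6 - (1/2)x^5 - x
D^1 f = 63x^6 - (9/2)x^5 - (5/2)x^4 - 1
matching coefficients of g against c_0 f + c_1 Df + … from the top degree down determines the c_i
solution: c_0 = 3, c_1 = 2


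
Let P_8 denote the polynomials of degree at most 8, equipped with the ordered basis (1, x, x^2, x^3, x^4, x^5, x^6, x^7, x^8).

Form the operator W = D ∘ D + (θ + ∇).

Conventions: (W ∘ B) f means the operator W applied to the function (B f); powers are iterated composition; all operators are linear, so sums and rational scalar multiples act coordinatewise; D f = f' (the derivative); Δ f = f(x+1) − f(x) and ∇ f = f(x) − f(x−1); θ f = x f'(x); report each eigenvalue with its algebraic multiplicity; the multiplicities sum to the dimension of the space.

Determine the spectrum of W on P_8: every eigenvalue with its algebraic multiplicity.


λ = 0 (multiplicity 1), λ = 1 (multiplicity 1), λ = 2 (multiplicity 1), λ = 3 (multiplicity 1), λ = 4 (multiplicity 1), λ = 5 (multiplicity 1), λ = 6 (multiplicity 1), λ = 7 (multiplicity 1), λ = 8 (multiplicity 1)

image of 1: 0
image of x: x + 1
image of x^2: 2x^2 + 2x + 1
image of x^3: 3x^3 + 3x^2 + 3x + 1
image of x^4: 4x^4 + 4x^3 + 6x^2 + 4x - 1
image of x^5: 5x^5 + 5x^4 + 10x^3 + 10x^2 - 5x + 1
image of x^6: 6x^6 + 6x^5 + 15x^4 + 20x^3 - 15x^2 + 6x - 1
image of x^7: 7x^7 + 7x^6 + 21x^5 + 35x^4 - 35x^3 + 21x^2 - 7x + 1
image of x^8: 8x^8 + 8x^7 + 28x^6 + 56x^5 - 70x^4 + 56x^3 - 28x^2 + 8x - 1
the matrix is upper triangular; its diagonal is (0, 1, 2, 3, 4, 5, 6, 7, 8)
for a triangular matrix the eigenvalues are the diagonal entries, with algebraic multiplicity their repetition count


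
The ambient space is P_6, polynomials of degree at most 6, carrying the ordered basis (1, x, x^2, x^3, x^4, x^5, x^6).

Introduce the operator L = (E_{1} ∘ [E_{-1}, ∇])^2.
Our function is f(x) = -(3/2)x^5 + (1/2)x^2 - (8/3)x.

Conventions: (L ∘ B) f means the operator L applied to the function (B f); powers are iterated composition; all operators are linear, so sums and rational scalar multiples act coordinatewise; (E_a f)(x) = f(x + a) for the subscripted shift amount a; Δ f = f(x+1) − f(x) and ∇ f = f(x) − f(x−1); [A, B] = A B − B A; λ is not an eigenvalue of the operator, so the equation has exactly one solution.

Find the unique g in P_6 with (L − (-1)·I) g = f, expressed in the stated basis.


the result is g(x) = -(3/2)x^5 + (1/2)x^2 - (8/3)x

write g with unknown coordinates in the stated basis and equate coefficients in (L − (-1)·I) g = f
solving from the highest basis element down gives g = -(3/2)x^5 + (1/2)x^2 - (8/3)x
check: L g = 0
so L g − (-1)·g = -(3/2)x^5 + (1/2)x^2 - (8/3)x = f ✓


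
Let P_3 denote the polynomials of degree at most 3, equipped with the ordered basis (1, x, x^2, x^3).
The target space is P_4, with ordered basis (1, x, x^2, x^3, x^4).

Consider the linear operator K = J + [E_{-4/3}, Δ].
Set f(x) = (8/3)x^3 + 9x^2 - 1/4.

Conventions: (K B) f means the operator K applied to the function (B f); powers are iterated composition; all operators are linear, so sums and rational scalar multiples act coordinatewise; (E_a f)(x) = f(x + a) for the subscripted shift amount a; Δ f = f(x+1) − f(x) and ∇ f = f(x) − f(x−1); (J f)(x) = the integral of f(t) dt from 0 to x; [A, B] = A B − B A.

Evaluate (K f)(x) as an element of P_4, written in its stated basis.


J f = (2/3)x^4 + 3x^3 - (1/4)x
Δ f = 8x^2 + 26x + 35/3
E_{-4/3} Δ f = 8x^2 + (14/3)x - 79/9
E_{-4/3} f = (8/3)x^3 - (5/3)x^2 - (88/9)x + 3055/324
Δ E_{-4/3} f = 8x^2 + (14/3)x - 79/9
[E_{-4/3}, Δ] f = 0
(J + [E_{-4/3}, Δ]) f = (2/3)x^4 + 3x^3 - (1/4)x

the result is g(x) = (2/3)x^4 + 3x^3 - (1/4)x


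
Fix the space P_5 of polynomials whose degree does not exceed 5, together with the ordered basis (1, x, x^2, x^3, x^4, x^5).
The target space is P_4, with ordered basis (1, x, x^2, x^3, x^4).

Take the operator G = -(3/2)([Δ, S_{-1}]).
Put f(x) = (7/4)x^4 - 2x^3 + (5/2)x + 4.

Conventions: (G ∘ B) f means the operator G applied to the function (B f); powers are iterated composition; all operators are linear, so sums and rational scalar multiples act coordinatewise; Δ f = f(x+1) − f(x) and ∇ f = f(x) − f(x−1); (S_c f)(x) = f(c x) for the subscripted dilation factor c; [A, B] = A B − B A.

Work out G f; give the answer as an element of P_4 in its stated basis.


g(x) = -21x^3 - 18x^2 - 21x + 3/2

S_{-1} f = (7/4)x^4 + 2x^3 - (5/2)x + 4
Δ S_{-1} f = 7x^3 + (33/2)x^2 + 13x + 5/4
Δ f = 7x^3 + (9/2)x^2 + x + 9/4
S_{-1} Δ f = -7x^3 + (9/2)x^2 - x + 9/4
[Δ, S_{-1}] f = 14x^3 + 12x^2 + 14x - 1
(-(3/2)([Δ, S_{-1}])) f = -21x^3 - 18x^2 - 21x + 3/2


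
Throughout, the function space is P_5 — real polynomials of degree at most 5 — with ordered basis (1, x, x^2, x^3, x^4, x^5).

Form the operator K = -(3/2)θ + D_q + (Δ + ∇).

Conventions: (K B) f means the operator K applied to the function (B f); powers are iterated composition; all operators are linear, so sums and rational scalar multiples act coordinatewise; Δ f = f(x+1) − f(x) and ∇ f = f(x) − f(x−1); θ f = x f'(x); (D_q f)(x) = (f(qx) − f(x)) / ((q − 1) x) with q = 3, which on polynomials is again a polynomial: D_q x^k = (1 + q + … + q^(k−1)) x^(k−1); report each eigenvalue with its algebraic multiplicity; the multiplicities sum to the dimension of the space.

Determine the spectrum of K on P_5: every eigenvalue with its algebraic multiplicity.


image of 1: 0
image of x: -(3/2)x + 3
image of x^2: -3x^2 + 8x
image of x^3: -(9/2)x^3 + 19x^2 + 2
image of x^4: -6x^4 + 48x^3 + 8x
image of x^5: -(15/2)x^5 + 131x^4 + 20x^2 + 2
the matrix is upper triangular; its diagonal is (0, -3/2, -3, -9/2, -6, -15/2)
for a triangular matrix the eigenvalues are the diagonal entries, with algebraic multiplicity their repetition count

λ = -15/2 (multiplicity 1), λ = -6 (multiplicity 1), λ = -9/2 (multiplicity 1), λ = -3 (multiplicity 1), λ = -3/2 (multiplicity 1), λ = 0 (multiplicity 1)


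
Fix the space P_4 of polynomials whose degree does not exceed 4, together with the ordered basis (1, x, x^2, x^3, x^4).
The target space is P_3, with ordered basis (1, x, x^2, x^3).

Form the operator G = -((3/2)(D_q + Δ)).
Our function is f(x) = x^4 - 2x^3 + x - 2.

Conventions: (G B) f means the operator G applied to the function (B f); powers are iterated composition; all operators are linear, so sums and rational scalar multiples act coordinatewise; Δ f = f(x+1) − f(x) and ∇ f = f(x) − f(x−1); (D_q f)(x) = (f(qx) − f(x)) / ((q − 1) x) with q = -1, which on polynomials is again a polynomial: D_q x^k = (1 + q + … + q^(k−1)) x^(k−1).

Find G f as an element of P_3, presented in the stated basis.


g(x) = -6x^3 + 3x^2 + 3x - 3/2

D_q f = -2x^2 + 1
Δ f = 4x^3 - 2x
(D_q + Δ) f = 4x^3 - 2x^2 - 2x + 1
((3/2)(D_q + Δ)) f = 6x^3 - 3x^2 - 3x + 3/2
(-((3/2)(D_q + Δ))) f = -6x^3 + 3x^2 + 3x - 3/2


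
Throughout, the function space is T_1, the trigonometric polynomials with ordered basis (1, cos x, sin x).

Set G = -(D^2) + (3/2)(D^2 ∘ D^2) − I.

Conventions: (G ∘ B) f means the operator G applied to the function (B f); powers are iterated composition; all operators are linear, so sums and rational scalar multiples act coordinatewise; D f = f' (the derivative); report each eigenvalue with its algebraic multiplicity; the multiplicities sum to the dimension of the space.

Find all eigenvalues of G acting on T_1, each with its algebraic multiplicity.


image of 1: -1
image of cos x: (3/2)cos x
image of sin x: (3/2)sin x
the matrix is diagonal; its diagonal is (-1, 3/2, 3/2)
for a triangular matrix the eigenvalues are the diagonal entries, with algebraic multiplicity their repetition count

λ = -1 (multiplicity 1), λ = 3/2 (multiplicity 2)


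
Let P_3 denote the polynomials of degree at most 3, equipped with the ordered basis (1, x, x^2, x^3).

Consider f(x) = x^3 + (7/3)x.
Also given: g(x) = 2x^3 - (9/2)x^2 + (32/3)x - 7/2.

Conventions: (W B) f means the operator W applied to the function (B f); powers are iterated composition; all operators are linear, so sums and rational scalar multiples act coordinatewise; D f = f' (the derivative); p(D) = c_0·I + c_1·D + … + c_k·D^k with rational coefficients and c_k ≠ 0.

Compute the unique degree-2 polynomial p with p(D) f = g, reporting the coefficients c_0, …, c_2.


c_0 = 2, c_1 = -3/2, c_2 = 1

D^0 f = x^3 + (7/3)x
D^1 f = 3x^2 + 7/3
D^2 f = 6x
matching coefficients of g against c_0 f + c_1 Df + … from the top degree down determines the c_i
solution: c_0 = 2, c_1 = -3/2, c_2 = 1
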